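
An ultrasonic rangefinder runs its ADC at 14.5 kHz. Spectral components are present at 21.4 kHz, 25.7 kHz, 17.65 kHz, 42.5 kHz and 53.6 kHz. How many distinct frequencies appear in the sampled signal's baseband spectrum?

5

fs/2 = 7.25 kHz.
21.4 kHz mod fs = 6.9 kHz.
6.9 kHz ≤ fs/2 = 7.25 kHz, appears at 6.9 kHz.
25.7 kHz mod fs = 11.2 kHz.
11.2 kHz > fs/2 = 7.25 kHz, folds to fs − 11.2 kHz = 3.3 kHz.
17.65 kHz mod fs = 3.15 kHz.
3.15 kHz ≤ fs/2 = 7.25 kHz, appears at 3.15 kHz.
42.5 kHz mod fs = 13.5 kHz.
13.5 kHz > fs/2 = 7.25 kHz, folds to fs − 13.5 kHz = 1 kHz.
53.6 kHz mod fs = 10.1 kHz.
10.1 kHz > fs/2 = 7.25 kHz, folds to fs − 10.1 kHz = 4.4 kHz.
Distinct values: {1 kHz, 3.15 kHz, 3.3 kHz, 4.4 kHz, 6.9 kHz} → 5.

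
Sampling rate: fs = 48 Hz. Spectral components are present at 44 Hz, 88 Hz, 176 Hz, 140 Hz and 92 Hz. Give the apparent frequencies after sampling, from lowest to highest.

4 Hz, 8 Hz, 16 Hz

fs/2 = 24 Hz.
44 Hz > fs/2 = 24 Hz, folds to fs − 44 Hz = 4 Hz.
88 Hz mod fs = 40 Hz.
40 Hz > fs/2 = 24 Hz, folds to fs − 40 Hz = 8 Hz.
176 Hz mod fs = 32 Hz.
32 Hz > fs/2 = 24 Hz, folds to fs − 32 Hz = 16 Hz.
140 Hz mod fs = 44 Hz.
44 Hz > fs/2 = 24 Hz, folds to fs − 44 Hz = 4 Hz.
92 Hz mod fs = 44 Hz.
44 Hz > fs/2 = 24 Hz, folds to fs − 44 Hz = 4 Hz.
Distinct values: {4 Hz, 8 Hz, 16 Hz}.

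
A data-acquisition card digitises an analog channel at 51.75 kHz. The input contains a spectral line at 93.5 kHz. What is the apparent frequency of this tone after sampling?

93.5 kHz mod fs = 41.75 kHz.
41.75 kHz > fs/2 = 25.875 kHz, folds to fs − 41.75 kHz = 10 kHz.

10 kHz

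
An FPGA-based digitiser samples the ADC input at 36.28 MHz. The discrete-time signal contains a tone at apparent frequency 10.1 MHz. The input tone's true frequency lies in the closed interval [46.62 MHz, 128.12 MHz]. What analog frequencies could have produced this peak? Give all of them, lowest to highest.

Frequencies that alias to 10.1 MHz are k·fs ± 10.1 MHz for integer k ≥ 0.
k=0: 10.1 MHz.
k=1: 26.18 MHz, 46.38 MHz.
k=2: 62.46 MHz, 82.66 MHz.
k=3: 98.74 MHz, 118.94 MHz.
k=4: 135.02 MHz, 155.22 MHz.
Within [46.62 MHz, 128.12 MHz]: 62.46 MHz, 82.66 MHz, 98.74 MHz, 118.94 MHz.

62.46 MHz, 82.66 MHz, 98.74 MHz, 118.94 MHz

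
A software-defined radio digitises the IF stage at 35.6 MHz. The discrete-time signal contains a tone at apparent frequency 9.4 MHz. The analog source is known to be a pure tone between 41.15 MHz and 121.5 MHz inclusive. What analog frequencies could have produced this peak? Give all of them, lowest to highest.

Frequencies that alias to 9.4 MHz are k·fs ± 9.4 MHz for integer k ≥ 0.
k=0: 9.4 MHz.
k=1: 26.2 MHz, 45 MHz.
k=2: 61.8 MHz, 80.6 MHz.
k=3: 97.4 MHz, 116.2 MHz.
k=4: 133 MHz, 151.8 MHz.
Within [41.15 MHz, 121.5 MHz]: 45 MHz, 61.8 MHz, 80.6 MHz, 97.4 MHz, 116.2 MHz.

45 MHz, 61.8 MHz, 80.6 MHz, 97.4 MHz, 116.2 MHz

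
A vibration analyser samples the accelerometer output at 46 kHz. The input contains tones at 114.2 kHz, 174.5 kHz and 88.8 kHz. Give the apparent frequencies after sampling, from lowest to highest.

3.2 kHz, 9.5 kHz, 22.2 kHz

fs/2 = 23 kHz.
114.2 kHz mod fs = 22.2 kHz.
22.2 kHz ≤ fs/2 = 23 kHz, appears at 22.2 kHz.
174.5 kHz mod fs = 36.5 kHz.
36.5 kHz > fs/2 = 23 kHz, folds to fs − 36.5 kHz = 9.5 kHz.
88.8 kHz mod fs = 42.8 kHz.
42.8 kHz > fs/2 = 23 kHz, folds to fs − 42.8 kHz = 3.2 kHz.
Distinct values: {3.2 kHz, 9.5 kHz, 22.2 kHz}.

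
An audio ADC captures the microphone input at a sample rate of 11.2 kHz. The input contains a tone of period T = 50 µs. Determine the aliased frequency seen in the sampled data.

T = 50 µs → f = 1/T = 20 kHz.
20 kHz mod fs = 8.8 kHz.
8.8 kHz > fs/2 = 5.6 kHz, folds to fs − 8.8 kHz = 2.4 kHz.

2.4 kHz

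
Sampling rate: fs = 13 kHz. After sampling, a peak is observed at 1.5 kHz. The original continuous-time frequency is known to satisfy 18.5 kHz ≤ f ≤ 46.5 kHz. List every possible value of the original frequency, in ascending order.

24.5 kHz, 27.5 kHz, 37.5 kHz, 40.5 kHz

Frequencies that alias to 1.5 kHz are k·fs ± 1.5 kHz for integer k ≥ 0.
k=0: 1.5 kHz.
k=1: 11.5 kHz, 14.5 kHz.
k=2: 24.5 kHz, 27.5 kHz.
k=3: 37.5 kHz, 40.5 kHz.
k=4: 50.5 kHz, 53.5 kHz.
Within [18.5 kHz, 46.5 kHz]: 24.5 kHz, 27.5 kHz, 37.5 kHz, 40.5 kHz.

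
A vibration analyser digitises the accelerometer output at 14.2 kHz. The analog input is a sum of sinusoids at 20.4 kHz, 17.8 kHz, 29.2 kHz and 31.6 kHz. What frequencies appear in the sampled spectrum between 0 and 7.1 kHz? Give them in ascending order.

fs/2 = 7.1 kHz.
20.4 kHz mod fs = 6.2 kHz.
6.2 kHz ≤ fs/2 = 7.1 kHz, appears at 6.2 kHz.
17.8 kHz mod fs = 3.6 kHz.
3.6 kHz ≤ fs/2 = 7.1 kHz, appears at 3.6 kHz.
29.2 kHz mod fs = 0.8 kHz.
0.8 kHz ≤ fs/2 = 7.1 kHz, appears at 0.8 kHz.
31.6 kHz mod fs = 3.2 kHz.
3.2 kHz ≤ fs/2 = 7.1 kHz, appears at 3.2 kHz.
Distinct values: {0.8 kHz, 3.2 kHz, 3.6 kHz, 6.2 kHz}.

0.8 kHz, 3.2 kHz, 3.6 kHz, 6.2 kHz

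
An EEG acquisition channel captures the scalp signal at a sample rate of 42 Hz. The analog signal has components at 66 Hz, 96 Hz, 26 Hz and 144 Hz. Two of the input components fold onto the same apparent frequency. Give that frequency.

18 Hz

fs/2 = 21 Hz.
66 Hz mod fs = 24 Hz.
24 Hz > fs/2 = 21 Hz, folds to fs − 24 Hz = 18 Hz.
96 Hz mod fs = 12 Hz.
12 Hz ≤ fs/2 = 21 Hz, appears at 12 Hz.
26 Hz > fs/2 = 21 Hz, folds to fs − 26 Hz = 16 Hz.
144 Hz mod fs = 18 Hz.
18 Hz ≤ fs/2 = 21 Hz, appears at 18 Hz.
66 Hz and 144 Hz both map to 18 Hz.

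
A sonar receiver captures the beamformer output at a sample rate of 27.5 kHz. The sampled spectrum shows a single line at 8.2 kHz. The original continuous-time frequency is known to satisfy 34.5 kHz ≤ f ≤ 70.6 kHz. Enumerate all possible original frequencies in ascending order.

Frequencies that alias to 8.2 kHz are k·fs ± 8.2 kHz for integer k ≥ 0.
k=0: 8.2 kHz.
k=1: 19.3 kHz, 35.7 kHz.
k=2: 46.8 kHz, 63.2 kHz.
k=3: 74.3 kHz, 90.7 kHz.
Within [34.5 kHz, 70.6 kHz]: 35.7 kHz, 46.8 kHz, 63.2 kHz.

35.7 kHz, 46.8 kHz, 63.2 kHz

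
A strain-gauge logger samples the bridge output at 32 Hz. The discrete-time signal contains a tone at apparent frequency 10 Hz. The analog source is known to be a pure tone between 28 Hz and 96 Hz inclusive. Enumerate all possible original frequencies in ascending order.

42 Hz, 54 Hz, 74 Hz, 86 Hz

Frequencies that alias to 10 Hz are k·fs ± 10 Hz for integer k ≥ 0.
k=0: 10 Hz.
k=1: 22 Hz, 42 Hz.
k=2: 54 Hz, 74 Hz.
k=3: 86 Hz, 106 Hz.
k=4: 118 Hz, 138 Hz.
Within [28 Hz, 96 Hz]: 42 Hz, 54 Hz, 74 Hz, 86 Hz.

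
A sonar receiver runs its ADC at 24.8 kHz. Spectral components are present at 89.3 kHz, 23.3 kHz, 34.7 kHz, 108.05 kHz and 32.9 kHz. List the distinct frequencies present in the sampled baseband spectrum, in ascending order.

1.5 kHz, 8.1 kHz, 8.85 kHz, 9.9 kHz

fs/2 = 12.4 kHz.
89.3 kHz mod fs = 14.9 kHz.
14.9 kHz > fs/2 = 12.4 kHz, folds to fs − 14.9 kHz = 9.9 kHz.
23.3 kHz > fs/2 = 12.4 kHz, folds to fs − 23.3 kHz = 1.5 kHz.
34.7 kHz mod fs = 9.9 kHz.
9.9 kHz ≤ fs/2 = 12.4 kHz, appears at 9.9 kHz.
108.05 kHz mod fs = 8.85 kHz.
8.85 kHz ≤ fs/2 = 12.4 kHz, appears at 8.85 kHz.
32.9 kHz mod fs = 8.1 kHz.
8.1 kHz ≤ fs/2 = 12.4 kHz, appears at 8.1 kHz.
Distinct values: {1.5 kHz, 8.1 kHz, 8.85 kHz, 9.9 kHz}.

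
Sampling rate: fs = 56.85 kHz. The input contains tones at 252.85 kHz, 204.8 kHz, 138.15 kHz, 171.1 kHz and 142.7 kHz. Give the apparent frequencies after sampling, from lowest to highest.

0.55 kHz, 22.6 kHz, 24.45 kHz, 25.45 kHz, 27.85 kHz

fs/2 = 28.425 kHz.
252.85 kHz mod fs = 25.45 kHz.
25.45 kHz ≤ fs/2 = 28.425 kHz, appears at 25.45 kHz.
204.8 kHz mod fs = 34.25 kHz.
34.25 kHz > fs/2 = 28.425 kHz, folds to fs − 34.25 kHz = 22.6 kHz.
138.15 kHz mod fs = 24.45 kHz.
24.45 kHz ≤ fs/2 = 28.425 kHz, appears at 24.45 kHz.
171.1 kHz mod fs = 0.55 kHz.
0.55 kHz ≤ fs/2 = 28.425 kHz, appears at 0.55 kHz.
142.7 kHz mod fs = 29 kHz.
29 kHz > fs/2 = 28.425 kHz, folds to fs − 29 kHz = 27.85 kHz.
Distinct values: {0.55 kHz, 22.6 kHz, 24.45 kHz, 25.45 kHz, 27.85 kHz}.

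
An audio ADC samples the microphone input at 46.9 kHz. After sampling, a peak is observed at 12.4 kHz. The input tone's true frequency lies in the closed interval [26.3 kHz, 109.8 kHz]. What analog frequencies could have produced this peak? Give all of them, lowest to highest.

34.5 kHz, 59.3 kHz, 81.4 kHz, 106.2 kHz

Frequencies that alias to 12.4 kHz are k·fs ± 12.4 kHz for integer k ≥ 0.
k=0: 12.4 kHz.
k=1: 34.5 kHz, 59.3 kHz.
k=2: 81.4 kHz, 106.2 kHz.
k=3: 128.3 kHz, 153.1 kHz.
Within [26.3 kHz, 109.8 kHz]: 34.5 kHz, 59.3 kHz, 81.4 kHz, 106.2 kHz.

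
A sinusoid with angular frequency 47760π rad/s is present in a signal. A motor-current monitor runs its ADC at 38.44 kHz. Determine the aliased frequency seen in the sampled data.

ω = 47760π rad/s → f = ω/(2π) = 23880 Hz = 23.88 kHz.
23.88 kHz > fs/2 = 19.22 kHz, folds to fs − 23.88 kHz = 14.56 kHz.

14.56 kHz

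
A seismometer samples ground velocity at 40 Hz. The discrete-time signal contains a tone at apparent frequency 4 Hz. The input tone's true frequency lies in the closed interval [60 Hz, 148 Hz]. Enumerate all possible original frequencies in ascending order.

76 Hz, 84 Hz, 116 Hz, 124 Hz

Frequencies that alias to 4 Hz are k·fs ± 4 Hz for integer k ≥ 0.
k=0: 4 Hz.
k=1: 36 Hz, 44 Hz.
k=2: 76 Hz, 84 Hz.
k=3: 116 Hz, 124 Hz.
k=4: 156 Hz, 164 Hz.
Within [60 Hz, 148 Hz]: 76 Hz, 84 Hz, 116 Hz, 124 Hz.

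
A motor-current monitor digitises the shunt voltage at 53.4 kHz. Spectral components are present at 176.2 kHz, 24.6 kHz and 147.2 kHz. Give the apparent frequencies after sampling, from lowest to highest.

13 kHz, 16 kHz, 24.6 kHz

fs/2 = 26.7 kHz.
176.2 kHz mod fs = 16 kHz.
16 kHz ≤ fs/2 = 26.7 kHz, appears at 16 kHz.
24.6 kHz ≤ fs/2 = 26.7 kHz, passes unchanged.
147.2 kHz mod fs = 40.4 kHz.
40.4 kHz > fs/2 = 26.7 kHz, folds to fs − 40.4 kHz = 13 kHz.
Distinct values: {13 kHz, 16 kHz, 24.6 kHz}.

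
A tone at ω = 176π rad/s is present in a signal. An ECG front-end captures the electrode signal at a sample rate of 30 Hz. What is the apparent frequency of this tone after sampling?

2 Hz

ω = 176π rad/s → f = ω/(2π) = 88 Hz.
88 Hz mod fs = 28 Hz.
28 Hz > fs/2 = 15 Hz, folds to fs − 28 Hz = 2 Hz.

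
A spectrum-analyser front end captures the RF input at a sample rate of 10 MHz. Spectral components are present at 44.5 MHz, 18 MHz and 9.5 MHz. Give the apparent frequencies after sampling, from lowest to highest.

fs/2 = 5 MHz.
44.5 MHz mod fs = 4.5 MHz.
4.5 MHz ≤ fs/2 = 5 MHz, appears at 4.5 MHz.
18 MHz mod fs = 8 MHz.
8 MHz > fs/2 = 5 MHz, folds to fs − 8 MHz = 2 MHz.
9.5 MHz > fs/2 = 5 MHz, folds to fs − 9.5 MHz = 0.5 MHz.
Distinct values: {0.5 MHz, 2 MHz, 4.5 MHz}.

0.5 MHz, 2 MHz, 4.5 MHz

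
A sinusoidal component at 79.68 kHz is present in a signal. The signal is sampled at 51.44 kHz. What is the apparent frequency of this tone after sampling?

23.2 kHz

79.68 kHz mod fs = 28.24 kHz.
28.24 kHz > fs/2 = 25.72 kHz, folds to fs − 28.24 kHz = 23.2 kHz.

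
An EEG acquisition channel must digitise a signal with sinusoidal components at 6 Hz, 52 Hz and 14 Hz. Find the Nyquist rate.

Highest-frequency component: 52 Hz.
Nyquist rate = 2 × 52 Hz = 104 Hz.

104 Hz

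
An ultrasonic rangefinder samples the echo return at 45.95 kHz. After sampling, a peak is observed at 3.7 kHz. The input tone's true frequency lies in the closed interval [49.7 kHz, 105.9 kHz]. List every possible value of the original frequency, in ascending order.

Frequencies that alias to 3.7 kHz are k·fs ± 3.7 kHz for integer k ≥ 0.
k=0: 3.7 kHz.
k=1: 42.25 kHz, 49.65 kHz.
k=2: 88.2 kHz, 95.6 kHz.
k=3: 134.15 kHz, 141.55 kHz.
Within [49.7 kHz, 105.9 kHz]: 88.2 kHz, 95.6 kHz.

88.2 kHz, 95.6 kHz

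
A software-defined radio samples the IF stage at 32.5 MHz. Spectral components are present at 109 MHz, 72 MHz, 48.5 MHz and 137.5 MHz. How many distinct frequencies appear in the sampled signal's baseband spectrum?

fs/2 = 16.25 MHz.
109 MHz mod fs = 11.5 MHz.
11.5 MHz ≤ fs/2 = 16.25 MHz, appears at 11.5 MHz.
72 MHz mod fs = 7 MHz.
7 MHz ≤ fs/2 = 16.25 MHz, appears at 7 MHz.
48.5 MHz mod fs = 16 MHz.
16 MHz ≤ fs/2 = 16.25 MHz, appears at 16 MHz.
137.5 MHz mod fs = 7.5 MHz.
7.5 MHz ≤ fs/2 = 16.25 MHz, appears at 7.5 MHz.
Distinct values: {7 MHz, 7.5 MHz, 11.5 MHz, 16 MHz} → 4.

4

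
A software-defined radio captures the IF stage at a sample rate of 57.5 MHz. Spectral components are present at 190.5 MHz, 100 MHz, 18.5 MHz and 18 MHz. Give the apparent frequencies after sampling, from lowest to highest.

15 MHz, 18 MHz, 18.5 MHz

fs/2 = 28.75 MHz.
190.5 MHz mod fs = 18 MHz.
18 MHz ≤ fs/2 = 28.75 MHz, appears at 18 MHz.
100 MHz mod fs = 42.5 MHz.
42.5 MHz > fs/2 = 28.75 MHz, folds to fs − 42.5 MHz = 15 MHz.
18.5 MHz ≤ fs/2 = 28.75 MHz, passes unchanged.
18 MHz ≤ fs/2 = 28.75 MHz, passes unchanged.
Distinct values: {15 MHz, 18 MHz, 18.5 MHz}.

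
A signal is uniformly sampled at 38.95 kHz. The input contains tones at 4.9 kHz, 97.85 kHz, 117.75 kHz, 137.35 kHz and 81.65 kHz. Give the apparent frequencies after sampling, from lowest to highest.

fs/2 = 19.475 kHz.
4.9 kHz ≤ fs/2 = 19.475 kHz, passes unchanged.
97.85 kHz mod fs = 19.95 kHz.
19.95 kHz > fs/2 = 19.475 kHz, folds to fs − 19.95 kHz = 19 kHz.
117.75 kHz mod fs = 0.9 kHz.
0.9 kHz ≤ fs/2 = 19.475 kHz, appears at 0.9 kHz.
137.35 kHz mod fs = 20.5 kHz.
20.5 kHz > fs/2 = 19.475 kHz, folds to fs − 20.5 kHz = 18.45 kHz.
81.65 kHz mod fs = 3.75 kHz.
3.75 kHz ≤ fs/2 = 19.475 kHz, appears at 3.75 kHz.
Distinct values: {0.9 kHz, 3.75 kHz, 4.9 kHz, 18.45 kHz, 19 kHz}.

0.9 kHz, 3.75 kHz, 4.9 kHz, 18.45 kHz, 19 kHz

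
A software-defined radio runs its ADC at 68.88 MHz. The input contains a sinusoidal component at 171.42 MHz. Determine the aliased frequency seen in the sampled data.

33.66 MHz

171.42 MHz mod fs = 33.66 MHz.
33.66 MHz ≤ fs/2 = 34.44 MHz, appears at 33.66 MHz.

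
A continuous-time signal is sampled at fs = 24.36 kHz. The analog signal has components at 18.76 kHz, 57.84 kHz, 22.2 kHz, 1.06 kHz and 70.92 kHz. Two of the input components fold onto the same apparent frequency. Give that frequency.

2.16 kHz

fs/2 = 12.18 kHz.
18.76 kHz > fs/2 = 12.18 kHz, folds to fs − 18.76 kHz = 5.6 kHz.
57.84 kHz mod fs = 9.12 kHz.
9.12 kHz ≤ fs/2 = 12.18 kHz, appears at 9.12 kHz.
22.2 kHz > fs/2 = 12.18 kHz, folds to fs − 22.2 kHz = 2.16 kHz.
1.06 kHz ≤ fs/2 = 12.18 kHz, passes unchanged.
70.92 kHz mod fs = 22.2 kHz.
22.2 kHz > fs/2 = 12.18 kHz, folds to fs − 22.2 kHz = 2.16 kHz.
22.2 kHz and 70.92 kHz both map to 2.16 kHz.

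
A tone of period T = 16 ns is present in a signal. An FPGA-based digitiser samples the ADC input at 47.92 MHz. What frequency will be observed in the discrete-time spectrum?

14.58 MHz

T = 16 ns → f = 1/T = 62.5 MHz.
62.5 MHz mod fs = 14.58 MHz.
14.58 MHz ≤ fs/2 = 23.96 MHz, appears at 14.58 MHz.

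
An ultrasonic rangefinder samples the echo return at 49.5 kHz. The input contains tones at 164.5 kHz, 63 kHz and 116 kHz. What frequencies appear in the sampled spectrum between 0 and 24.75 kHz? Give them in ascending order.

13.5 kHz, 16 kHz, 17 kHz

fs/2 = 24.75 kHz.
164.5 kHz mod fs = 16 kHz.
16 kHz ≤ fs/2 = 24.75 kHz, appears at 16 kHz.
63 kHz mod fs = 13.5 kHz.
13.5 kHz ≤ fs/2 = 24.75 kHz, appears at 13.5 kHz.
116 kHz mod fs = 17 kHz.
17 kHz ≤ fs/2 = 24.75 kHz, appears at 17 kHz.
Distinct values: {13.5 kHz, 16 kHz, 17 kHz}.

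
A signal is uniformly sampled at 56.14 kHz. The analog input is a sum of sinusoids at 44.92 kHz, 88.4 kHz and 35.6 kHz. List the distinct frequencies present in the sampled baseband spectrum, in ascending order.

11.22 kHz, 20.54 kHz, 23.88 kHz

fs/2 = 28.07 kHz.
44.92 kHz > fs/2 = 28.07 kHz, folds to fs − 44.92 kHz = 11.22 kHz.
88.4 kHz mod fs = 32.26 kHz.
32.26 kHz > fs/2 = 28.07 kHz, folds to fs − 32.26 kHz = 23.88 kHz.
35.6 kHz > fs/2 = 28.07 kHz, folds to fs − 35.6 kHz = 20.54 kHz.
Distinct values: {11.22 kHz, 20.54 kHz, 23.88 kHz}.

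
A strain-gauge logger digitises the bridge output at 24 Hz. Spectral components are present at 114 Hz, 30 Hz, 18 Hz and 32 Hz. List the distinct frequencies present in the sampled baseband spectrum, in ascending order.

fs/2 = 12 Hz.
114 Hz mod fs = 18 Hz.
18 Hz > fs/2 = 12 Hz, folds to fs − 18 Hz = 6 Hz.
30 Hz mod fs = 6 Hz.
6 Hz ≤ fs/2 = 12 Hz, appears at 6 Hz.
18 Hz > fs/2 = 12 Hz, folds to fs − 18 Hz = 6 Hz.
32 Hz mod fs = 8 Hz.
8 Hz ≤ fs/2 = 12 Hz, appears at 8 Hz.
Distinct values: {6 Hz, 8 Hz}.

6 Hz, 8 Hz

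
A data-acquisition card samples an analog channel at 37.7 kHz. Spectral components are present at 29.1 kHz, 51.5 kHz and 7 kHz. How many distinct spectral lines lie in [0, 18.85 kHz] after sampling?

fs/2 = 18.85 kHz.
29.1 kHz > fs/2 = 18.85 kHz, folds to fs − 29.1 kHz = 8.6 kHz.
51.5 kHz mod fs = 13.8 kHz.
13.8 kHz ≤ fs/2 = 18.85 kHz, appears at 13.8 kHz.
7 kHz ≤ fs/2 = 18.85 kHz, passes unchanged.
Distinct values: {7 kHz, 8.6 kHz, 13.8 kHz} → 3.

3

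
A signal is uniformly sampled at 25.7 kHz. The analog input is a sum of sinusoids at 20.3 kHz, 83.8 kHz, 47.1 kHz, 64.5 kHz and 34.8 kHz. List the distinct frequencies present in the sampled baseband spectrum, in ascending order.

4.3 kHz, 5.4 kHz, 6.7 kHz, 9.1 kHz, 12.6 kHz

fs/2 = 12.85 kHz.
20.3 kHz > fs/2 = 12.85 kHz, folds to fs − 20.3 kHz = 5.4 kHz.
83.8 kHz mod fs = 6.7 kHz.
6.7 kHz ≤ fs/2 = 12.85 kHz, appears at 6.7 kHz.
47.1 kHz mod fs = 21.4 kHz.
21.4 kHz > fs/2 = 12.85 kHz, folds to fs − 21.4 kHz = 4.3 kHz.
64.5 kHz mod fs = 13.1 kHz.
13.1 kHz > fs/2 = 12.85 kHz, folds to fs − 13.1 kHz = 12.6 kHz.
34.8 kHz mod fs = 9.1 kHz.
9.1 kHz ≤ fs/2 = 12.85 kHz, appears at 9.1 kHz.
Distinct values: {4.3 kHz, 5.4 kHz, 6.7 kHz, 9.1 kHz, 12.6 kHz}.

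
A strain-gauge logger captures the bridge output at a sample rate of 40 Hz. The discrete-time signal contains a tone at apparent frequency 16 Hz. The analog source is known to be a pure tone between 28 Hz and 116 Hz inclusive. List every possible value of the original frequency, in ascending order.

56 Hz, 64 Hz, 96 Hz, 104 Hz

Frequencies that alias to 16 Hz are k·fs ± 16 Hz for integer k ≥ 0.
k=0: 16 Hz.
k=1: 24 Hz, 56 Hz.
k=2: 64 Hz, 96 Hz.
k=3: 104 Hz, 136 Hz.
k=4: 144 Hz, 176 Hz.
Within [28 Hz, 116 Hz]: 56 Hz, 64 Hz, 96 Hz, 104 Hz.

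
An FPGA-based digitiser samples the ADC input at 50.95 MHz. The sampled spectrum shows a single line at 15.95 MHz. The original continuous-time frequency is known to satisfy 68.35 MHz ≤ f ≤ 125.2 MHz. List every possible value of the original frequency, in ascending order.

Frequencies that alias to 15.95 MHz are k·fs ± 15.95 MHz for integer k ≥ 0.
k=0: 15.95 MHz.
k=1: 35 MHz, 66.9 MHz.
k=2: 85.95 MHz, 117.85 MHz.
k=3: 136.9 MHz, 168.8 MHz.
Within [68.35 MHz, 125.2 MHz]: 85.95 MHz, 117.85 MHz.

85.95 MHz, 117.85 MHz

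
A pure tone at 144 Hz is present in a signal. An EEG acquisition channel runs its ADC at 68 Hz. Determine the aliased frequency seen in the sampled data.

144 Hz mod fs = 8 Hz.
8 Hz ≤ fs/2 = 34 Hz, appears at 8 Hz.

8 Hz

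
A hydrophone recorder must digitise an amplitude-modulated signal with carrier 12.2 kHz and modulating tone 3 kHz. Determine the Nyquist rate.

30.4 kHz

AM sidebands sit at fc ± fm = 9.2 kHz and 15.2 kHz.
Highest-frequency component: 15.2 kHz.
Nyquist rate = 2 × 15.2 kHz = 30.4 kHz.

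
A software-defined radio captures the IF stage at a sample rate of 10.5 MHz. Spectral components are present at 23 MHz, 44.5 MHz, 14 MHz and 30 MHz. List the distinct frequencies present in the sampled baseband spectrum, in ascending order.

fs/2 = 5.25 MHz.
23 MHz mod fs = 2 MHz.
2 MHz ≤ fs/2 = 5.25 MHz, appears at 2 MHz.
44.5 MHz mod fs = 2.5 MHz.
2.5 MHz ≤ fs/2 = 5.25 MHz, appears at 2.5 MHz.
14 MHz mod fs = 3.5 MHz.
3.5 MHz ≤ fs/2 = 5.25 MHz, appears at 3.5 MHz.
30 MHz mod fs = 9 MHz.
9 MHz > fs/2 = 5.25 MHz, folds to fs − 9 MHz = 1.5 MHz.
Distinct values: {1.5 MHz, 2 MHz, 2.5 MHz, 3.5 MHz}.

1.5 MHz, 2 MHz, 2.5 MHz, 3.5 MHz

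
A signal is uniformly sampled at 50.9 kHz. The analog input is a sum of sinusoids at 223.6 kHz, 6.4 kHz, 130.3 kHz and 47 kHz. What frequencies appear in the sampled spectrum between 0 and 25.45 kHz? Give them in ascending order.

3.9 kHz, 6.4 kHz, 20 kHz, 22.4 kHz

fs/2 = 25.45 kHz.
223.6 kHz mod fs = 20 kHz.
20 kHz ≤ fs/2 = 25.45 kHz, appears at 20 kHz.
6.4 kHz ≤ fs/2 = 25.45 kHz, passes unchanged.
130.3 kHz mod fs = 28.5 kHz.
28.5 kHz > fs/2 = 25.45 kHz, folds to fs − 28.5 kHz = 22.4 kHz.
47 kHz > fs/2 = 25.45 kHz, folds to fs − 47 kHz = 3.9 kHz.
Distinct values: {3.9 kHz, 6.4 kHz, 20 kHz, 22.4 kHz}.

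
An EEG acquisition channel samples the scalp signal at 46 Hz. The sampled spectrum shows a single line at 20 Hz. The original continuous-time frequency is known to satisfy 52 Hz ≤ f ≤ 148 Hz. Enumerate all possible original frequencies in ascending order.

Frequencies that alias to 20 Hz are k·fs ± 20 Hz for integer k ≥ 0.
k=0: 20 Hz.
k=1: 26 Hz, 66 Hz.
k=2: 72 Hz, 112 Hz.
k=3: 118 Hz, 158 Hz.
k=4: 164 Hz, 204 Hz.
Within [52 Hz, 148 Hz]: 66 Hz, 72 Hz, 112 Hz, 118 Hz.

66 Hz, 72 Hz, 112 Hz, 118 Hz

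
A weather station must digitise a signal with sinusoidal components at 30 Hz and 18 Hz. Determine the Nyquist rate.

Highest-frequency component: 30 Hz.
Nyquist rate = 2 × 30 Hz = 60 Hz.

60 Hz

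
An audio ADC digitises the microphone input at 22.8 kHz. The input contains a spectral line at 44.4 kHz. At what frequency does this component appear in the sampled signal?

44.4 kHz mod fs = 21.6 kHz.
21.6 kHz > fs/2 = 11.4 kHz, folds to fs − 21.6 kHz = 1.2 kHz.

1.2 kHz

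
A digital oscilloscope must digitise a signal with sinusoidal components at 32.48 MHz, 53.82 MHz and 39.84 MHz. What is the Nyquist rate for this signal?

107.64 MHz

Highest-frequency component: 53.82 MHz.
Nyquist rate = 2 × 53.82 MHz = 107.64 MHz.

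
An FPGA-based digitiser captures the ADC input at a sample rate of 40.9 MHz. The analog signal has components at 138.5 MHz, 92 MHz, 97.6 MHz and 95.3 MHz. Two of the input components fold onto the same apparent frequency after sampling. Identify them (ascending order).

97.6 MHz, 138.5 MHz

fs/2 = 20.45 MHz.
138.5 MHz mod fs = 15.8 MHz.
15.8 MHz ≤ fs/2 = 20.45 MHz, appears at 15.8 MHz.
92 MHz mod fs = 10.2 MHz.
10.2 MHz ≤ fs/2 = 20.45 MHz, appears at 10.2 MHz.
97.6 MHz mod fs = 15.8 MHz.
15.8 MHz ≤ fs/2 = 20.45 MHz, appears at 15.8 MHz.
95.3 MHz mod fs = 13.5 MHz.
13.5 MHz ≤ fs/2 = 20.45 MHz, appears at 13.5 MHz.
97.6 MHz and 138.5 MHz both map to 15.8 MHz.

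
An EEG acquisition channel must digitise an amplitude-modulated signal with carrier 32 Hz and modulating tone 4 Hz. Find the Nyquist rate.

AM sidebands sit at fc ± fm = 28 Hz and 36 Hz.
Highest-frequency component: 36 Hz.
Nyquist rate = 2 × 36 Hz = 72 Hz.

72 Hz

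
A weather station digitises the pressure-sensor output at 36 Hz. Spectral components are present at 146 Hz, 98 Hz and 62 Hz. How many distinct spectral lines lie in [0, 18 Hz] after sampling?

fs/2 = 18 Hz.
146 Hz mod fs = 2 Hz.
2 Hz ≤ fs/2 = 18 Hz, appears at 2 Hz.
98 Hz mod fs = 26 Hz.
26 Hz > fs/2 = 18 Hz, folds to fs − 26 Hz = 10 Hz.
62 Hz mod fs = 26 Hz.
26 Hz > fs/2 = 18 Hz, folds to fs − 26 Hz = 10 Hz.
Distinct values: {2 Hz, 10 Hz} → 2.

2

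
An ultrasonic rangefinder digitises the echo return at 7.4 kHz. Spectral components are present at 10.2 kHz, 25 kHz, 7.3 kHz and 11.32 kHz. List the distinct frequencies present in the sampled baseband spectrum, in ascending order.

0.1 kHz, 2.8 kHz, 3.48 kHz

fs/2 = 3.7 kHz.
10.2 kHz mod fs = 2.8 kHz.
2.8 kHz ≤ fs/2 = 3.7 kHz, appears at 2.8 kHz.
25 kHz mod fs = 2.8 kHz.
2.8 kHz ≤ fs/2 = 3.7 kHz, appears at 2.8 kHz.
7.3 kHz > fs/2 = 3.7 kHz, folds to fs − 7.3 kHz = 0.1 kHz.
11.32 kHz mod fs = 3.92 kHz.
3.92 kHz > fs/2 = 3.7 kHz, folds to fs − 3.92 kHz = 3.48 kHz.
Distinct values: {0.1 kHz, 2.8 kHz, 3.48 kHz}.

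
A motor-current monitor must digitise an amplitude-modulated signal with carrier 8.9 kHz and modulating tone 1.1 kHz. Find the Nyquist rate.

AM sidebands sit at fc ± fm = 7.8 kHz and 10 kHz.
Highest-frequency component: 10 kHz.
Nyquist rate = 2 × 10 kHz = 20 kHz.

20 kHz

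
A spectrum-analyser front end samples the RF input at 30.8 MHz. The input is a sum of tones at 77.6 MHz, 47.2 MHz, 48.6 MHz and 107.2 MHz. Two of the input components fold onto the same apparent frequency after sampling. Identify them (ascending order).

77.6 MHz, 107.2 MHz

fs/2 = 15.4 MHz.
77.6 MHz mod fs = 16 MHz.
16 MHz > fs/2 = 15.4 MHz, folds to fs − 16 MHz = 14.8 MHz.
47.2 MHz mod fs = 16.4 MHz.
16.4 MHz > fs/2 = 15.4 MHz, folds to fs − 16.4 MHz = 14.4 MHz.
48.6 MHz mod fs = 17.8 MHz.
17.8 MHz > fs/2 = 15.4 MHz, folds to fs − 17.8 MHz = 13 MHz.
107.2 MHz mod fs = 14.8 MHz.
14.8 MHz ≤ fs/2 = 15.4 MHz, appears at 14.8 MHz.
77.6 MHz and 107.2 MHz both map to 14.8 MHz.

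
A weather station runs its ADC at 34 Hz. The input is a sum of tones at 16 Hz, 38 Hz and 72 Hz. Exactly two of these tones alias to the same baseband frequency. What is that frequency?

4 Hz

fs/2 = 17 Hz.
16 Hz ≤ fs/2 = 17 Hz, passes unchanged.
38 Hz mod fs = 4 Hz.
4 Hz ≤ fs/2 = 17 Hz, appears at 4 Hz.
72 Hz mod fs = 4 Hz.
4 Hz ≤ fs/2 = 17 Hz, appears at 4 Hz.
38 Hz and 72 Hz both map to 4 Hz.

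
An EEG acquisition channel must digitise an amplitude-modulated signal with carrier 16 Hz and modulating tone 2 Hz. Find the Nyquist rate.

36 Hz

AM sidebands sit at fc ± fm = 14 Hz and 18 Hz.
Highest-frequency component: 18 Hz.
Nyquist rate = 2 × 18 Hz = 36 Hz.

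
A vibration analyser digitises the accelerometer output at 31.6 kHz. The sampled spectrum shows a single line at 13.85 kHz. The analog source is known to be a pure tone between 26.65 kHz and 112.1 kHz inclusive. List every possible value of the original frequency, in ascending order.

45.45 kHz, 49.35 kHz, 77.05 kHz, 80.95 kHz, 108.65 kHz

Frequencies that alias to 13.85 kHz are k·fs ± 13.85 kHz for integer k ≥ 0.
k=0: 13.85 kHz.
k=1: 17.75 kHz, 45.45 kHz.
k=2: 49.35 kHz, 77.05 kHz.
k=3: 80.95 kHz, 108.65 kHz.
k=4: 112.55 kHz, 140.25 kHz.
Within [26.65 kHz, 112.1 kHz]: 45.45 kHz, 49.35 kHz, 77.05 kHz, 80.95 kHz, 108.65 kHz.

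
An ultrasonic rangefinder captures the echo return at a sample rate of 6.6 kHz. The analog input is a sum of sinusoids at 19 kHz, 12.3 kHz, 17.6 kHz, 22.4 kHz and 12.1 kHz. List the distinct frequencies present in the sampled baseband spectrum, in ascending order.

fs/2 = 3.3 kHz.
19 kHz mod fs = 5.8 kHz.
5.8 kHz > fs/2 = 3.3 kHz, folds to fs − 5.8 kHz = 0.8 kHz.
12.3 kHz mod fs = 5.7 kHz.
5.7 kHz > fs/2 = 3.3 kHz, folds to fs − 5.7 kHz = 0.9 kHz.
17.6 kHz mod fs = 4.4 kHz.
4.4 kHz > fs/2 = 3.3 kHz, folds to fs − 4.4 kHz = 2.2 kHz.
22.4 kHz mod fs = 2.6 kHz.
2.6 kHz ≤ fs/2 = 3.3 kHz, appears at 2.6 kHz.
12.1 kHz mod fs = 5.5 kHz.
5.5 kHz > fs/2 = 3.3 kHz, folds to fs − 5.5 kHz = 1.1 kHz.
Distinct values: {0.8 kHz, 0.9 kHz, 1.1 kHz, 2.2 kHz, 2.6 kHz}.

0.8 kHz, 0.9 kHz, 1.1 kHz, 2.2 kHz, 2.6 kHz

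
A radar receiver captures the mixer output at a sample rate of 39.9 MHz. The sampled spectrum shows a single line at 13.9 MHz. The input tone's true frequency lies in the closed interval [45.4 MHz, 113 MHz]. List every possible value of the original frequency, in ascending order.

53.8 MHz, 65.9 MHz, 93.7 MHz, 105.8 MHz

Frequencies that alias to 13.9 MHz are k·fs ± 13.9 MHz for integer k ≥ 0.
k=0: 13.9 MHz.
k=1: 26 MHz, 53.8 MHz.
k=2: 65.9 MHz, 93.7 MHz.
k=3: 105.8 MHz, 133.6 MHz.
k=4: 145.7 MHz, 173.5 MHz.
Within [45.4 MHz, 113 MHz]: 53.8 MHz, 65.9 MHz, 93.7 MHz, 105.8 MHz.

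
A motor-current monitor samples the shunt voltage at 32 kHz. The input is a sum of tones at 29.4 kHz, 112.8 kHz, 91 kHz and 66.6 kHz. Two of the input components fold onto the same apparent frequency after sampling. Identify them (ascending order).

29.4 kHz, 66.6 kHz

fs/2 = 16 kHz.
29.4 kHz > fs/2 = 16 kHz, folds to fs − 29.4 kHz = 2.6 kHz.
112.8 kHz mod fs = 16.8 kHz.
16.8 kHz > fs/2 = 16 kHz, folds to fs − 16.8 kHz = 15.2 kHz.
91 kHz mod fs = 27 kHz.
27 kHz > fs/2 = 16 kHz, folds to fs − 27 kHz = 5 kHz.
66.6 kHz mod fs = 2.6 kHz.
2.6 kHz ≤ fs/2 = 16 kHz, appears at 2.6 kHz.
29.4 kHz and 66.6 kHz both map to 2.6 kHz.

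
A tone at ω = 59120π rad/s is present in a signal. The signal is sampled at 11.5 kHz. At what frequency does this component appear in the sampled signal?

ω = 59120π rad/s → f = ω/(2π) = 29560 Hz = 29.56 kHz.
29.56 kHz mod fs = 6.56 kHz.
6.56 kHz > fs/2 = 5.75 kHz, folds to fs − 6.56 kHz = 4.94 kHz.

4.94 kHz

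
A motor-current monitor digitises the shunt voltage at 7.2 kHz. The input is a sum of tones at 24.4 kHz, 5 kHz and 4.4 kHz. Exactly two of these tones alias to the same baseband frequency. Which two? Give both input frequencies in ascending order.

4.4 kHz, 24.4 kHz

fs/2 = 3.6 kHz.
24.4 kHz mod fs = 2.8 kHz.
2.8 kHz ≤ fs/2 = 3.6 kHz, appears at 2.8 kHz.
5 kHz > fs/2 = 3.6 kHz, folds to fs − 5 kHz = 2.2 kHz.
4.4 kHz > fs/2 = 3.6 kHz, folds to fs − 4.4 kHz = 2.8 kHz.
4.4 kHz and 24.4 kHz both map to 2.8 kHz.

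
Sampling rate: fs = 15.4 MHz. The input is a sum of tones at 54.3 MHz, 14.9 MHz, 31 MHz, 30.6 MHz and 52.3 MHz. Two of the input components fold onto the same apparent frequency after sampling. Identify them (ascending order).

30.6 MHz, 31 MHz

fs/2 = 7.7 MHz.
54.3 MHz mod fs = 8.1 MHz.
8.1 MHz > fs/2 = 7.7 MHz, folds to fs − 8.1 MHz = 7.3 MHz.
14.9 MHz > fs/2 = 7.7 MHz, folds to fs − 14.9 MHz = 0.5 MHz.
31 MHz mod fs = 0.2 MHz.
0.2 MHz ≤ fs/2 = 7.7 MHz, appears at 0.2 MHz.
30.6 MHz mod fs = 15.2 MHz.
15.2 MHz > fs/2 = 7.7 MHz, folds to fs − 15.2 MHz = 0.2 MHz.
52.3 MHz mod fs = 6.1 MHz.
6.1 MHz ≤ fs/2 = 7.7 MHz, appears at 6.1 MHz.
30.6 MHz and 31 MHz both map to 0.2 MHz.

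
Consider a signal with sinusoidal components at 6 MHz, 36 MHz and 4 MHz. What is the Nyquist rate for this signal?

Highest-frequency component: 36 MHz.
Nyquist rate = 2 × 36 MHz = 72 MHz.

72 MHz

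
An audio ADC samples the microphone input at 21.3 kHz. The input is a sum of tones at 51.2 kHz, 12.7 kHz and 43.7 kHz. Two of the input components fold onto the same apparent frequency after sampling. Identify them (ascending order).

fs/2 = 10.65 kHz.
51.2 kHz mod fs = 8.6 kHz.
8.6 kHz ≤ fs/2 = 10.65 kHz, appears at 8.6 kHz.
12.7 kHz > fs/2 = 10.65 kHz, folds to fs − 12.7 kHz = 8.6 kHz.
43.7 kHz mod fs = 1.1 kHz.
1.1 kHz ≤ fs/2 = 10.65 kHz, appears at 1.1 kHz.
12.7 kHz and 51.2 kHz both map to 8.6 kHz.

12.7 kHz, 51.2 kHz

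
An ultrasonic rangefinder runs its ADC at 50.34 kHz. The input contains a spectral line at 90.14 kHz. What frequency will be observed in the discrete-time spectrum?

10.54 kHz

90.14 kHz mod fs = 39.8 kHz.
39.8 kHz > fs/2 = 25.17 kHz, folds to fs − 39.8 kHz = 10.54 kHz.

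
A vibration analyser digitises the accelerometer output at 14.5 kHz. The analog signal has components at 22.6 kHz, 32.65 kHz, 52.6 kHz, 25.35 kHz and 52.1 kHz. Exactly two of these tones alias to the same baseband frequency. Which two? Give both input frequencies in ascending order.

25.35 kHz, 32.65 kHz

fs/2 = 7.25 kHz.
22.6 kHz mod fs = 8.1 kHz.
8.1 kHz > fs/2 = 7.25 kHz, folds to fs − 8.1 kHz = 6.4 kHz.
32.65 kHz mod fs = 3.65 kHz.
3.65 kHz ≤ fs/2 = 7.25 kHz, appears at 3.65 kHz.
52.6 kHz mod fs = 9.1 kHz.
9.1 kHz > fs/2 = 7.25 kHz, folds to fs − 9.1 kHz = 5.4 kHz.
25.35 kHz mod fs = 10.85 kHz.
10.85 kHz > fs/2 = 7.25 kHz, folds to fs − 10.85 kHz = 3.65 kHz.
52.1 kHz mod fs = 8.6 kHz.
8.6 kHz > fs/2 = 7.25 kHz, folds to fs − 8.6 kHz = 5.9 kHz.
25.35 kHz and 32.65 kHz both map to 3.65 kHz.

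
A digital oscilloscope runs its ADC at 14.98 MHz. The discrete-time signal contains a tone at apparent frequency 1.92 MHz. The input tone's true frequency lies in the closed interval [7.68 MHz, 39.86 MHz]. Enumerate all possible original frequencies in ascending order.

Frequencies that alias to 1.92 MHz are k·fs ± 1.92 MHz for integer k ≥ 0.
k=0: 1.92 MHz.
k=1: 13.06 MHz, 16.9 MHz.
k=2: 28.04 MHz, 31.88 MHz.
k=3: 43.02 MHz, 46.86 MHz.
Within [7.68 MHz, 39.86 MHz]: 13.06 MHz, 16.9 MHz, 28.04 MHz, 31.88 MHz.

13.06 MHz, 16.9 MHz, 28.04 MHz, 31.88 MHz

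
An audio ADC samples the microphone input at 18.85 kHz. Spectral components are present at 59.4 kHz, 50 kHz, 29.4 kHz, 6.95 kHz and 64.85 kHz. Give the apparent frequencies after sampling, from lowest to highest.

fs/2 = 9.425 kHz.
59.4 kHz mod fs = 2.85 kHz.
2.85 kHz ≤ fs/2 = 9.425 kHz, appears at 2.85 kHz.
50 kHz mod fs = 12.3 kHz.
12.3 kHz > fs/2 = 9.425 kHz, folds to fs − 12.3 kHz = 6.55 kHz.
29.4 kHz mod fs = 10.55 kHz.
10.55 kHz > fs/2 = 9.425 kHz, folds to fs − 10.55 kHz = 8.3 kHz.
6.95 kHz ≤ fs/2 = 9.425 kHz, passes unchanged.
64.85 kHz mod fs = 8.3 kHz.
8.3 kHz ≤ fs/2 = 9.425 kHz, appears at 8.3 kHz.
Distinct values: {2.85 kHz, 6.55 kHz, 6.95 kHz, 8.3 kHz}.

2.85 kHz, 6.55 kHz, 6.95 kHz, 8.3 kHz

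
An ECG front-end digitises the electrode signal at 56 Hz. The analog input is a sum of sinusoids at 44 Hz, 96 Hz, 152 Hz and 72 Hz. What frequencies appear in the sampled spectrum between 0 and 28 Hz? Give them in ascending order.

fs/2 = 28 Hz.
44 Hz > fs/2 = 28 Hz, folds to fs − 44 Hz = 12 Hz.
96 Hz mod fs = 40 Hz.
40 Hz > fs/2 = 28 Hz, folds to fs − 40 Hz = 16 Hz.
152 Hz mod fs = 40 Hz.
40 Hz > fs/2 = 28 Hz, folds to fs − 40 Hz = 16 Hz.
72 Hz mod fs = 16 Hz.
16 Hz ≤ fs/2 = 28 Hz, appears at 16 Hz.
Distinct values: {12 Hz, 16 Hz}.

12 Hz, 16 Hz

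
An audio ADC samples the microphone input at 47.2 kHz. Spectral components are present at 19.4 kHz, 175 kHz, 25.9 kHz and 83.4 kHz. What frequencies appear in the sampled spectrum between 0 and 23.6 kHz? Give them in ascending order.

fs/2 = 23.6 kHz.
19.4 kHz ≤ fs/2 = 23.6 kHz, passes unchanged.
175 kHz mod fs = 33.4 kHz.
33.4 kHz > fs/2 = 23.6 kHz, folds to fs − 33.4 kHz = 13.8 kHz.
25.9 kHz > fs/2 = 23.6 kHz, folds to fs − 25.9 kHz = 21.3 kHz.
83.4 kHz mod fs = 36.2 kHz.
36.2 kHz > fs/2 = 23.6 kHz, folds to fs − 36.2 kHz = 11 kHz.
Distinct values: {11 kHz, 13.8 kHz, 19.4 kHz, 21.3 kHz}.

11 kHz, 13.8 kHz, 19.4 kHz, 21.3 kHz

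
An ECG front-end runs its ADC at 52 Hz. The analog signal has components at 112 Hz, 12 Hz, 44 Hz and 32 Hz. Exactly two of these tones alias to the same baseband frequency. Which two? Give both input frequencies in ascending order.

fs/2 = 26 Hz.
112 Hz mod fs = 8 Hz.
8 Hz ≤ fs/2 = 26 Hz, appears at 8 Hz.
12 Hz ≤ fs/2 = 26 Hz, passes unchanged.
44 Hz > fs/2 = 26 Hz, folds to fs − 44 Hz = 8 Hz.
32 Hz > fs/2 = 26 Hz, folds to fs − 32 Hz = 20 Hz.
44 Hz and 112 Hz both map to 8 Hz.

44 Hz, 112 Hz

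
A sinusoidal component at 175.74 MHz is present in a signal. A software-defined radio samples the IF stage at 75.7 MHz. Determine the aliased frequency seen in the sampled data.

24.34 MHz

175.74 MHz mod fs = 24.34 MHz.
24.34 MHz ≤ fs/2 = 37.85 MHz, appears at 24.34 MHz.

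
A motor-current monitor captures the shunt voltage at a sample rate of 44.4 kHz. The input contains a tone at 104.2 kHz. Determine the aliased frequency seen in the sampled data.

15.4 kHz

104.2 kHz mod fs = 15.4 kHz.
15.4 kHz ≤ fs/2 = 22.2 kHz, appears at 15.4 kHz.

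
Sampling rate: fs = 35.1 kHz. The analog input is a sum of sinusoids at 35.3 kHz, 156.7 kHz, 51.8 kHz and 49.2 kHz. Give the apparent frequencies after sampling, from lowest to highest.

0.2 kHz, 14.1 kHz, 16.3 kHz, 16.7 kHz

fs/2 = 17.55 kHz.
35.3 kHz mod fs = 0.2 kHz.
0.2 kHz ≤ fs/2 = 17.55 kHz, appears at 0.2 kHz.
156.7 kHz mod fs = 16.3 kHz.
16.3 kHz ≤ fs/2 = 17.55 kHz, appears at 16.3 kHz.
51.8 kHz mod fs = 16.7 kHz.
16.7 kHz ≤ fs/2 = 17.55 kHz, appears at 16.7 kHz.
49.2 kHz mod fs = 14.1 kHz.
14.1 kHz ≤ fs/2 = 17.55 kHz, appears at 14.1 kHz.
Distinct values: {0.2 kHz, 14.1 kHz, 16.3 kHz, 16.7 kHz}.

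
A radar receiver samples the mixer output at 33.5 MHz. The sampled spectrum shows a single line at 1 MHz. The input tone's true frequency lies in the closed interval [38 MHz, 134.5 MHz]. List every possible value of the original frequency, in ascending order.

Frequencies that alias to 1 MHz are k·fs ± 1 MHz for integer k ≥ 0.
k=0: 1 MHz.
k=1: 32.5 MHz, 34.5 MHz.
k=2: 66 MHz, 68 MHz.
k=3: 99.5 MHz, 101.5 MHz.
k=4: 133 MHz, 135 MHz.
k=5: 166.5 MHz, 168.5 MHz.
Within [38 MHz, 134.5 MHz]: 66 MHz, 68 MHz, 99.5 MHz, 101.5 MHz, 133 MHz.

66 MHz, 68 MHz, 99.5 MHz, 101.5 MHz, 133 MHz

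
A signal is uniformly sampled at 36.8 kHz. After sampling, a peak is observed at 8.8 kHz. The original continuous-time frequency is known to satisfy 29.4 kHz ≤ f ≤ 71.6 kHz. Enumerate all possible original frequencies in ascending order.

Frequencies that alias to 8.8 kHz are k·fs ± 8.8 kHz for integer k ≥ 0.
k=0: 8.8 kHz.
k=1: 28 kHz, 45.6 kHz.
k=2: 64.8 kHz, 82.4 kHz.
k=3: 101.6 kHz, 119.2 kHz.
Within [29.4 kHz, 71.6 kHz]: 45.6 kHz, 64.8 kHz.

45.6 kHz, 64.8 kHz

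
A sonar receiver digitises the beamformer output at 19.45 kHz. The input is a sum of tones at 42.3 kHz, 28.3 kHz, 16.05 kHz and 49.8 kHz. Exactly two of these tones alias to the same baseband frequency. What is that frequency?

fs/2 = 9.725 kHz.
42.3 kHz mod fs = 3.4 kHz.
3.4 kHz ≤ fs/2 = 9.725 kHz, appears at 3.4 kHz.
28.3 kHz mod fs = 8.85 kHz.
8.85 kHz ≤ fs/2 = 9.725 kHz, appears at 8.85 kHz.
16.05 kHz > fs/2 = 9.725 kHz, folds to fs − 16.05 kHz = 3.4 kHz.
49.8 kHz mod fs = 10.9 kHz.
10.9 kHz > fs/2 = 9.725 kHz, folds to fs − 10.9 kHz = 8.55 kHz.
16.05 kHz and 42.3 kHz both map to 3.4 kHz.

3.4 kHz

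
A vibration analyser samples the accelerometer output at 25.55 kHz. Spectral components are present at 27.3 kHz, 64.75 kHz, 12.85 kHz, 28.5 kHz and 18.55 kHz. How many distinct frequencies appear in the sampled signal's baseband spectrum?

fs/2 = 12.775 kHz.
27.3 kHz mod fs = 1.75 kHz.
1.75 kHz ≤ fs/2 = 12.775 kHz, appears at 1.75 kHz.
64.75 kHz mod fs = 13.65 kHz.
13.65 kHz > fs/2 = 12.775 kHz, folds to fs − 13.65 kHz = 11.9 kHz.
12.85 kHz > fs/2 = 12.775 kHz, folds to fs − 12.85 kHz = 12.7 kHz.
28.5 kHz mod fs = 2.95 kHz.
2.95 kHz ≤ fs/2 = 12.775 kHz, appears at 2.95 kHz.
18.55 kHz > fs/2 = 12.775 kHz, folds to fs − 18.55 kHz = 7 kHz.
Distinct values: {1.75 kHz, 2.95 kHz, 7 kHz, 11.9 kHz, 12.7 kHz} → 5.

5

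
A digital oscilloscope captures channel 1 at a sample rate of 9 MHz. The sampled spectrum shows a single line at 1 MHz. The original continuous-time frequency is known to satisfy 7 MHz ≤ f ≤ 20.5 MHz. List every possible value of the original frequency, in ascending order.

Frequencies that alias to 1 MHz are k·fs ± 1 MHz for integer k ≥ 0.
k=0: 1 MHz.
k=1: 8 MHz, 10 MHz.
k=2: 17 MHz, 19 MHz.
k=3: 26 MHz, 28 MHz.
Within [7 MHz, 20.5 MHz]: 8 MHz, 10 MHz, 17 MHz, 19 MHz.

8 MHz, 10 MHz, 17 MHz, 19 MHz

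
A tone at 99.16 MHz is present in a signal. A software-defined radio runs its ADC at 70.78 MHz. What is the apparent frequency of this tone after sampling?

99.16 MHz mod fs = 28.38 MHz.
28.38 MHz ≤ fs/2 = 35.39 MHz, appears at 28.38 MHz.

28.38 MHz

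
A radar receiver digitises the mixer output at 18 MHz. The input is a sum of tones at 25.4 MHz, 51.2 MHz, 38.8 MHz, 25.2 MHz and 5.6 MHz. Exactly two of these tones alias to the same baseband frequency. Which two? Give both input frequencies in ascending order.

38.8 MHz, 51.2 MHz

fs/2 = 9 MHz.
25.4 MHz mod fs = 7.4 MHz.
7.4 MHz ≤ fs/2 = 9 MHz, appears at 7.4 MHz.
51.2 MHz mod fs = 15.2 MHz.
15.2 MHz > fs/2 = 9 MHz, folds to fs − 15.2 MHz = 2.8 MHz.
38.8 MHz mod fs = 2.8 MHz.
2.8 MHz ≤ fs/2 = 9 MHz, appears at 2.8 MHz.
25.2 MHz mod fs = 7.2 MHz.
7.2 MHz ≤ fs/2 = 9 MHz, appears at 7.2 MHz.
5.6 MHz ≤ fs/2 = 9 MHz, passes unchanged.
38.8 MHz and 51.2 MHz both map to 2.8 MHz.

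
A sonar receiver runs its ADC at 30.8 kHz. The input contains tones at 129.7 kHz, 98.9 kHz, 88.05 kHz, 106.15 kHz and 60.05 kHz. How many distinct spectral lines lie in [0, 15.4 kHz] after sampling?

fs/2 = 15.4 kHz.
129.7 kHz mod fs = 6.5 kHz.
6.5 kHz ≤ fs/2 = 15.4 kHz, appears at 6.5 kHz.
98.9 kHz mod fs = 6.5 kHz.
6.5 kHz ≤ fs/2 = 15.4 kHz, appears at 6.5 kHz.
88.05 kHz mod fs = 26.45 kHz.
26.45 kHz > fs/2 = 15.4 kHz, folds to fs − 26.45 kHz = 4.35 kHz.
106.15 kHz mod fs = 13.75 kHz.
13.75 kHz ≤ fs/2 = 15.4 kHz, appears at 13.75 kHz.
60.05 kHz mod fs = 29.25 kHz.
29.25 kHz > fs/2 = 15.4 kHz, folds to fs − 29.25 kHz = 1.55 kHz.
Distinct values: {1.55 kHz, 4.35 kHz, 6.5 kHz, 13.75 kHz} → 4.

4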